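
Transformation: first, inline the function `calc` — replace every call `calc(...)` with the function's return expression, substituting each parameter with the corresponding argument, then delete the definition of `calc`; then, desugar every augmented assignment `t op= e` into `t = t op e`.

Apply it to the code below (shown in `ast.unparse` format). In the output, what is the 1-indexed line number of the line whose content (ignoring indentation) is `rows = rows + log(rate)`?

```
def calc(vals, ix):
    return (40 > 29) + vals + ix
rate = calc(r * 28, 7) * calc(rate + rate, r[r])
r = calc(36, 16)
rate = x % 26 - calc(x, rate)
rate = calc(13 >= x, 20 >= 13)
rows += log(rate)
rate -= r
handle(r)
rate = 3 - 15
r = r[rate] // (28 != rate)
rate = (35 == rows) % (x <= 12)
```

5

Transformed code:
rate = ((40 > 29) + r * 28 + 7) * ((40 > 29) + (rate + rate) + r[r])
r = (40 > 29) + 36 + 16
rate = x % 26 - ((40 > 29) + x + rate)
rate = (40 > 29) + (13 >= x) + (20 >= 13)
rows = rows + log(rate)
rate = rate - r
handle(r)
rate = 3 - 15
r = r[rate] // (28 != rate)
rate = (35 == rows) % (x <= 12)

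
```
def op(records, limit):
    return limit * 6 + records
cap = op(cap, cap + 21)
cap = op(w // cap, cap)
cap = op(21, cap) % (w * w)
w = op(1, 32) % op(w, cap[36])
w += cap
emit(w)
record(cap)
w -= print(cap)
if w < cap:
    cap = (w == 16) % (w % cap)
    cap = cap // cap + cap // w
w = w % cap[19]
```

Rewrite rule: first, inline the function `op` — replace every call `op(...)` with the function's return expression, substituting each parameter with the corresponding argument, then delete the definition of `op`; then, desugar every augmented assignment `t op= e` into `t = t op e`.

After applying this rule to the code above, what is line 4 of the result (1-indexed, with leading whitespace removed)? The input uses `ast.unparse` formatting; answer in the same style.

w = (32 * 6 + 1) % (cap[36] * 6 + w)

Transformed code:
cap = (cap + 21) * 6 + cap
cap = cap * 6 + w // cap
cap = (cap * 6 + 21) % (w * w)
w = (32 * 6 + 1) % (cap[36] * 6 + w)
w = w + cap
emit(w)
record(cap)
w = w - print(cap)
if w < cap:
    cap = (w == 16) % (w % cap)
    cap = cap // cap + cap // w
w = w % cap[19]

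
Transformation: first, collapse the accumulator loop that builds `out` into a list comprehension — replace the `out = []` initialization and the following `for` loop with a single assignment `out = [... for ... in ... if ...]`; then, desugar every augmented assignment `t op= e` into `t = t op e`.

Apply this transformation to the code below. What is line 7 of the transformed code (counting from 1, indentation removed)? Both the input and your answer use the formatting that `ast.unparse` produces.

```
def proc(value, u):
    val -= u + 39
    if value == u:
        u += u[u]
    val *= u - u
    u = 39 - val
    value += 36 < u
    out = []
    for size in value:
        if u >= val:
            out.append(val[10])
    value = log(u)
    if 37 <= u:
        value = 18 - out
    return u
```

Transformed code:
def proc(value, u):
    val = val - (u + 39)
    if value == u:
        u = u + u[u]
    val = val * (u - u)
    u = 39 - val
    value = value + (36 < u)
    out = [val[10] for size in value if u >= val]
    value = log(u)
    if 37 <= u:
        value = 18 - out
    return u

value = value + (36 < u)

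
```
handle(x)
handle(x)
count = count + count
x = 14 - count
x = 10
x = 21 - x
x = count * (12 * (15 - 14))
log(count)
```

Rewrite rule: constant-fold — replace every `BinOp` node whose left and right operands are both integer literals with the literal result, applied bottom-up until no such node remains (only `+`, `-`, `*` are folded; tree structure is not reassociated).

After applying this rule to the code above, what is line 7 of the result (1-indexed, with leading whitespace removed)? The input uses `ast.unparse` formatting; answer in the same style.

Transformed code:
handle(x)
handle(x)
count = count + count
x = 14 - count
x = 10
x = 21 - x
x = count * 12
log(count)

x = count * 12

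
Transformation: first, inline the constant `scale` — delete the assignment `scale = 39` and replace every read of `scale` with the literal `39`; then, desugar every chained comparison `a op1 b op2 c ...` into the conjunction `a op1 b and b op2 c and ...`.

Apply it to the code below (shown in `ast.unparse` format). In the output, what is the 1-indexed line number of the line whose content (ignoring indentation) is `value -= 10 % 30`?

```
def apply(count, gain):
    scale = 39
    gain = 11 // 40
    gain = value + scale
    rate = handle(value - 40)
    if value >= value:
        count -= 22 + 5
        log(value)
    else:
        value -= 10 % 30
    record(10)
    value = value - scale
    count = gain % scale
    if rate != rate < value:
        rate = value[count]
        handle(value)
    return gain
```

Transformed code:
def apply(count, gain):
    gain = 11 // 40
    gain = value + 39
    rate = handle(value - 40)
    if value >= value:
        count -= 22 + 5
        log(value)
    else:
        value -= 10 % 30
    record(10)
    value = value - 39
    count = gain % 39
    if rate != rate and rate < value:
        rate = value[count]
        handle(value)
    return gain

9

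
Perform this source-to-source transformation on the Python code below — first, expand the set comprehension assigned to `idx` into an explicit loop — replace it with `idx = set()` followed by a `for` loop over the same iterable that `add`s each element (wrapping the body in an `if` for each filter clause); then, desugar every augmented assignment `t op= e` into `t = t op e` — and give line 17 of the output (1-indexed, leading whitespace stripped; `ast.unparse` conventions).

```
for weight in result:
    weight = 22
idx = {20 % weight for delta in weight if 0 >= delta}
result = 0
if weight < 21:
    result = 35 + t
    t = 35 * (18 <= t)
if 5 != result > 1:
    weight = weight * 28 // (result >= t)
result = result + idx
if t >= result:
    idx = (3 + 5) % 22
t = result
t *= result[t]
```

t = t * result[t]

Transformed code:
for weight in result:
    weight = 22
idx = set()
for delta in weight:
    if 0 >= delta:
        idx.add(20 % weight)
result = 0
if weight < 21:
    result = 35 + t
    t = 35 * (18 <= t)
if 5 != result > 1:
    weight = weight * 28 // (result >= t)
result = result + idx
if t >= result:
    idx = (3 + 5) % 22
t = result
t = t * result[t]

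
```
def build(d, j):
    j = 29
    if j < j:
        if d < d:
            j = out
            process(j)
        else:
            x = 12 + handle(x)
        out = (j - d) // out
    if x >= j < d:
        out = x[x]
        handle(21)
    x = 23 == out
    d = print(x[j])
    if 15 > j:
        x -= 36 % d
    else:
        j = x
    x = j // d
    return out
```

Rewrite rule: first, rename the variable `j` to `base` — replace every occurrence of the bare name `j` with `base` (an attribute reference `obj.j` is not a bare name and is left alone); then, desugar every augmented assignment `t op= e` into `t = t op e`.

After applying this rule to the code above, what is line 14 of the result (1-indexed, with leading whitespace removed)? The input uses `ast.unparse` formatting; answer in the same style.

Transformed code:
def build(d, base):
    base = 29
    if base < base:
        if d < d:
            base = out
            process(base)
        else:
            x = 12 + handle(x)
        out = (base - d) // out
    if x >= base < d:
        out = x[x]
        handle(21)
    x = 23 == out
    d = print(x[base])
    if 15 > base:
        x = x - 36 % d
    else:
        base = x
    x = base // d
    return out

d = print(x[base])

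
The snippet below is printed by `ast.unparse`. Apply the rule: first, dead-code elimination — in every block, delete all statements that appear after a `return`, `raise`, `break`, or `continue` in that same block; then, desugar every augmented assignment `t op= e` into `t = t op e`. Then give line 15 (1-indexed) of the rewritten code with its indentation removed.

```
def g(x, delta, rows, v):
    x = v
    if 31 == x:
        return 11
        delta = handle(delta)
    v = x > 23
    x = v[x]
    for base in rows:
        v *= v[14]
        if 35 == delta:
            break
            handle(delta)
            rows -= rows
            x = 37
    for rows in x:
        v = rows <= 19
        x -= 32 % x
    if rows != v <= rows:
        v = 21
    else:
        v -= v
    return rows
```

Transformed code:
def g(x, delta, rows, v):
    x = v
    if 31 == x:
        return 11
    v = x > 23
    x = v[x]
    for base in rows:
        v = v * v[14]
        if 35 == delta:
            break
    for rows in x:
        v = rows <= 19
        x = x - 32 % x
    if rows != v <= rows:
        v = 21
    else:
        v = v - v
    return rows

v = 21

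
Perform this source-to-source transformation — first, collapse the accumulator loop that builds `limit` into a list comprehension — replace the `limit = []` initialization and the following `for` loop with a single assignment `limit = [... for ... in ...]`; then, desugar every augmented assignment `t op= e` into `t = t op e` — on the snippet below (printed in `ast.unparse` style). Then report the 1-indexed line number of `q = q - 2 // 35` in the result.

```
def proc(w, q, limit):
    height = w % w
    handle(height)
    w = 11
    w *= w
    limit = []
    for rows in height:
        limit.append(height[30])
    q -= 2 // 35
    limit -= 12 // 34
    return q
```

7

Transformed code:
def proc(w, q, limit):
    height = w % w
    handle(height)
    w = 11
    w = w * w
    limit = [height[30] for rows in height]
    q = q - 2 // 35
    limit = limit - 12 // 34
    return q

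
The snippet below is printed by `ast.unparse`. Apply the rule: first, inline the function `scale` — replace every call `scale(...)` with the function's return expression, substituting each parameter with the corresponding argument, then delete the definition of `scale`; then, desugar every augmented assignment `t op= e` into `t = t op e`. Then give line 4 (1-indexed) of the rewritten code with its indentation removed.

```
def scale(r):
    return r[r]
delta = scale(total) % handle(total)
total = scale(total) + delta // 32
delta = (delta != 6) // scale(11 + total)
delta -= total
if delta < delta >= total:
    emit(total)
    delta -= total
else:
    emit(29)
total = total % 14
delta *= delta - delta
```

Transformed code:
delta = total[total] % handle(total)
total = total[total] + delta // 32
delta = (delta != 6) // (11 + total)[11 + total]
delta = delta - total
if delta < delta >= total:
    emit(total)
    delta = delta - total
else:
    emit(29)
total = total % 14
delta = delta * (delta - delta)

delta = delta - total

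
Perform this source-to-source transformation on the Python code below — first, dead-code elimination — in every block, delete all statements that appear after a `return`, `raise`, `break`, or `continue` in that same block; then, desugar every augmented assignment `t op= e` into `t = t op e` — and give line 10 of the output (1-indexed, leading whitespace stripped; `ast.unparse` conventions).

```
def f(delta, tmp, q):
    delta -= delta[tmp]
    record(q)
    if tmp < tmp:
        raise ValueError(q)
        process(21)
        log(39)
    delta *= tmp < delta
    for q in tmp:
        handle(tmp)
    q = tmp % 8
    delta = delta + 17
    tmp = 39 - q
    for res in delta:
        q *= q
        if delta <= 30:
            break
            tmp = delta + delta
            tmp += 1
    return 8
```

Transformed code:
def f(delta, tmp, q):
    delta = delta - delta[tmp]
    record(q)
    if tmp < tmp:
        raise ValueError(q)
    delta = delta * (tmp < delta)
    for q in tmp:
        handle(tmp)
    q = tmp % 8
    delta = delta + 17
    tmp = 39 - q
    for res in delta:
        q = q * q
        if delta <= 30:
            break
    return 8

delta = delta + 17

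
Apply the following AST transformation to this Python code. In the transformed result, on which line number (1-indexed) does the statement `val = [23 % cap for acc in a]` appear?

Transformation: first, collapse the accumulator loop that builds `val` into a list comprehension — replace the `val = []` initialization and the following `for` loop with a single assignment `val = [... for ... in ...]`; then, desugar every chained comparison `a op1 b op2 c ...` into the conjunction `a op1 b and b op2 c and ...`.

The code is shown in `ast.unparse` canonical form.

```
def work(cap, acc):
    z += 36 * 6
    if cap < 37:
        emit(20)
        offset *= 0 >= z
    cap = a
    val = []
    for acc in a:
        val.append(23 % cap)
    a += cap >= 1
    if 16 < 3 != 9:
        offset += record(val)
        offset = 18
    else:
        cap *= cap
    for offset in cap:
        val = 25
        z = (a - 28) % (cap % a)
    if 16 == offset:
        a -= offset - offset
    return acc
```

7

Transformed code:
def work(cap, acc):
    z += 36 * 6
    if cap < 37:
        emit(20)
        offset *= 0 >= z
    cap = a
    val = [23 % cap for acc in a]
    a += cap >= 1
    if 16 < 3 and 3 != 9:
        offset += record(val)
        offset = 18
    else:
        cap *= cap
    for offset in cap:
        val = 25
        z = (a - 28) % (cap % a)
    if 16 == offset:
        a -= offset - offset
    return acc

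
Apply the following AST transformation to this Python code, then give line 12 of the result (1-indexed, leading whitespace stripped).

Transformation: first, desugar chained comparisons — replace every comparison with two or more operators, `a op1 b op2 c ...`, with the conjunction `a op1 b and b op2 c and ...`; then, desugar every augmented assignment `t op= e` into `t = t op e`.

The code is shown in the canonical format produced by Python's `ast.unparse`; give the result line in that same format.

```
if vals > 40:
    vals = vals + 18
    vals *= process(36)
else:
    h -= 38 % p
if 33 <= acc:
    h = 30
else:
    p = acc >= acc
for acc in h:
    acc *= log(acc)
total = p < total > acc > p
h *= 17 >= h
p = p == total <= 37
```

total = p < total and total > acc and (acc > p)

Transformed code:
if vals > 40:
    vals = vals + 18
    vals = vals * process(36)
else:
    h = h - 38 % p
if 33 <= acc:
    h = 30
else:
    p = acc >= acc
for acc in h:
    acc = acc * log(acc)
total = p < total and total > acc and (acc > p)
h = h * (17 >= h)
p = p == total and total <= 37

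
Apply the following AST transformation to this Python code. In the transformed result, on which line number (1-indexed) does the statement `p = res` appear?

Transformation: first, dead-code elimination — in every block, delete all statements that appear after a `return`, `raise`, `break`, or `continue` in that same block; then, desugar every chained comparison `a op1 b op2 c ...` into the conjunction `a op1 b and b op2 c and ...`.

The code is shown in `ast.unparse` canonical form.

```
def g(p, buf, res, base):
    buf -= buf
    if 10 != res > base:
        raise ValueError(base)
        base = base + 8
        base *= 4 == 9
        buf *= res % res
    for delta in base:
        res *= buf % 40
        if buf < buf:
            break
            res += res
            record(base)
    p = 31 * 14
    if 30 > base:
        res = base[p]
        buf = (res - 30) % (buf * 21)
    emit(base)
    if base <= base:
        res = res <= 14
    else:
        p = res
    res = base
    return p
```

17

Transformed code:
def g(p, buf, res, base):
    buf -= buf
    if 10 != res and res > base:
        raise ValueError(base)
    for delta in base:
        res *= buf % 40
        if buf < buf:
            break
    p = 31 * 14
    if 30 > base:
        res = base[p]
        buf = (res - 30) % (buf * 21)
    emit(base)
    if base <= base:
        res = res <= 14
    else:
        p = res
    res = base
    return p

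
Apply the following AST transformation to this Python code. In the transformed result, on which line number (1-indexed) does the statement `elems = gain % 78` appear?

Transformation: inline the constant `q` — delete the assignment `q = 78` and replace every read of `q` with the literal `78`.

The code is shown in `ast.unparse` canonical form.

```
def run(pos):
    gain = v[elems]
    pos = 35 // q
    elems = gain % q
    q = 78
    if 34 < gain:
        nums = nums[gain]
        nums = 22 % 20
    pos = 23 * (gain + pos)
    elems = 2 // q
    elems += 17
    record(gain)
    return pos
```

Transformed code:
def run(pos):
    gain = v[elems]
    pos = 35 // 78
    elems = gain % 78
    if 34 < gain:
        nums = nums[gain]
        nums = 22 % 20
    pos = 23 * (gain + pos)
    elems = 2 // 78
    elems += 17
    record(gain)
    return pos

4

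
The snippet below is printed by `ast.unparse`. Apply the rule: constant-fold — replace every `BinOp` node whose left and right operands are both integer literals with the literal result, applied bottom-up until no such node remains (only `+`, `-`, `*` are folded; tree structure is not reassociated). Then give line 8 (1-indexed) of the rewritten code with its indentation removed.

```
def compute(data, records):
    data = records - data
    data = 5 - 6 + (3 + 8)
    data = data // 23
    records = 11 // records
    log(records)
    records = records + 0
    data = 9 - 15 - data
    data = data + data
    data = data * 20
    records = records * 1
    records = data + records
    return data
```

Transformed code:
def compute(data, records):
    data = records - data
    data = 10
    data = data // 23
    records = 11 // records
    log(records)
    records = records + 0
    data = -6 - data
    data = data + data
    data = data * 20
    records = records * 1
    records = data + records
    return data

data = -6 - data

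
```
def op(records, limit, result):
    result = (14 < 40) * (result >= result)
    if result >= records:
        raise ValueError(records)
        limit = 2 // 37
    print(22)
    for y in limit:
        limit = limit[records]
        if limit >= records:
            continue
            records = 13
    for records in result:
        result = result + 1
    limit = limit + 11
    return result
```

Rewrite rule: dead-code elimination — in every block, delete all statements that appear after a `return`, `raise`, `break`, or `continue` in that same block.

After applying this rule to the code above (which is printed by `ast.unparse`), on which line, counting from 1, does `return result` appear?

Transformed code:
def op(records, limit, result):
    result = (14 < 40) * (result >= result)
    if result >= records:
        raise ValueError(records)
    print(22)
    for y in limit:
        limit = limit[records]
        if limit >= records:
            continue
    for records in result:
        result = result + 1
    limit = limit + 11
    return result

13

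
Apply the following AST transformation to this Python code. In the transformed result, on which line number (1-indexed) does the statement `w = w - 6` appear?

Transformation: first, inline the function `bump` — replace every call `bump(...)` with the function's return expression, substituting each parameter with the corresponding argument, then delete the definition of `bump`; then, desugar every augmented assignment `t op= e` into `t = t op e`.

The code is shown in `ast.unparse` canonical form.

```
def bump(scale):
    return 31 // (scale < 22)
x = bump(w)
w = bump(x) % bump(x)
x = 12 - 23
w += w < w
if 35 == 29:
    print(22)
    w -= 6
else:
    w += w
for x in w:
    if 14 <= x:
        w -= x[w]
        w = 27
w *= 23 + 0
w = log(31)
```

7

Transformed code:
x = 31 // (w < 22)
w = 31 // (x < 22) % (31 // (x < 22))
x = 12 - 23
w = w + (w < w)
if 35 == 29:
    print(22)
    w = w - 6
else:
    w = w + w
for x in w:
    if 14 <= x:
        w = w - x[w]
        w = 27
w = w * (23 + 0)
w = log(31)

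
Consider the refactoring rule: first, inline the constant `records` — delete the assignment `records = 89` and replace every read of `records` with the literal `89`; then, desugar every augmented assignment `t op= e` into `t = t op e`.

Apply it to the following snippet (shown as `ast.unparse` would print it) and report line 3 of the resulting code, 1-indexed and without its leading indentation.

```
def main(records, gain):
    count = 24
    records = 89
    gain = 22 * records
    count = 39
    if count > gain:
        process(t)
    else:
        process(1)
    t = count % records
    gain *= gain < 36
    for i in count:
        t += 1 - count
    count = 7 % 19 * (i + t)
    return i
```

gain = 22 * 89

Transformed code:
def main(records, gain):
    count = 24
    gain = 22 * 89
    count = 39
    if count > gain:
        process(t)
    else:
        process(1)
    t = count % 89
    gain = gain * (gain < 36)
    for i in count:
        t = t + (1 - count)
    count = 7 % 19 * (i + t)
    return i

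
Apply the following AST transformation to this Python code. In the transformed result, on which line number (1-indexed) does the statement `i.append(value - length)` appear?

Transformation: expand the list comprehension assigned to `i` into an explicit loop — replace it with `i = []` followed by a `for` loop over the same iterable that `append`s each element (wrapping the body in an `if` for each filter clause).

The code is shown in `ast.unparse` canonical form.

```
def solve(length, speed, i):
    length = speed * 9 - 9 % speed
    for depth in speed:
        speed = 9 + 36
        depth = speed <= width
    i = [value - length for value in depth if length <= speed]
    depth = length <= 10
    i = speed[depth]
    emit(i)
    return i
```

9

Transformed code:
def solve(length, speed, i):
    length = speed * 9 - 9 % speed
    for depth in speed:
        speed = 9 + 36
        depth = speed <= width
    i = []
    for value in depth:
        if length <= speed:
            i.append(value - length)
    depth = length <= 10
    i = speed[depth]
    emit(i)
    return i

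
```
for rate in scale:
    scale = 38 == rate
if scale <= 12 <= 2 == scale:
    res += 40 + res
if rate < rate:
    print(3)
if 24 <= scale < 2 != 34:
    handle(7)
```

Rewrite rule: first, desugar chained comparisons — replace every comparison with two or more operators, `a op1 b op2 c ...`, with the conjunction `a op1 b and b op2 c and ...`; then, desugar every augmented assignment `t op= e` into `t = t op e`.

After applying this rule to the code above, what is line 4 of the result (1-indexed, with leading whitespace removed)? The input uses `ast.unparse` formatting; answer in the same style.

res = res + (40 + res)

Transformed code:
for rate in scale:
    scale = 38 == rate
if scale <= 12 and 12 <= 2 and (2 == scale):
    res = res + (40 + res)
if rate < rate:
    print(3)
if 24 <= scale and scale < 2 and (2 != 34):
    handle(7)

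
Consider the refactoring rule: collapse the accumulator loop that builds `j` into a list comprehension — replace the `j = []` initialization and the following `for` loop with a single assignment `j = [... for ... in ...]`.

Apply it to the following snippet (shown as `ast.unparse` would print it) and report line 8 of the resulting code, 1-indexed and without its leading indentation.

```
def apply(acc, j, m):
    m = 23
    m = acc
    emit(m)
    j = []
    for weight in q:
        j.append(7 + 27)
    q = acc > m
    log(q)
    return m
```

return m

Transformed code:
def apply(acc, j, m):
    m = 23
    m = acc
    emit(m)
    j = [7 + 27 for weight in q]
    q = acc > m
    log(q)
    return m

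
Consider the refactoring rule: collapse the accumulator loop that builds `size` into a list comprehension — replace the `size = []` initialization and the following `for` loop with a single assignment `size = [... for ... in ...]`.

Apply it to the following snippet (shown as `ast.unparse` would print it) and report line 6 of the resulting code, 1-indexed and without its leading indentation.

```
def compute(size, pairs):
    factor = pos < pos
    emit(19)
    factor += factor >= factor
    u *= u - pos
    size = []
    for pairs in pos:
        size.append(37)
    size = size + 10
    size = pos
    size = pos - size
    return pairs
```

Transformed code:
def compute(size, pairs):
    factor = pos < pos
    emit(19)
    factor += factor >= factor
    u *= u - pos
    size = [37 for pairs in pos]
    size = size + 10
    size = pos
    size = pos - size
    return pairs

size = [37 for pairs in pos]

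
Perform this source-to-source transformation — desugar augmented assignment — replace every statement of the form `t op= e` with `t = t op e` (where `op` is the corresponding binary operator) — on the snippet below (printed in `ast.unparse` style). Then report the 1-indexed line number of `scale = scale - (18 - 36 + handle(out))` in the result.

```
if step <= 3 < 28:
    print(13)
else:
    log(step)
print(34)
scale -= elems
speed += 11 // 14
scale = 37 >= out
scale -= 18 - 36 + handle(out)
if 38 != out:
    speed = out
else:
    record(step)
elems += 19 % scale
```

Transformed code:
if step <= 3 < 28:
    print(13)
else:
    log(step)
print(34)
scale = scale - elems
speed = speed + 11 // 14
scale = 37 >= out
scale = scale - (18 - 36 + handle(out))
if 38 != out:
    speed = out
else:
    record(step)
elems = elems + 19 % scale

9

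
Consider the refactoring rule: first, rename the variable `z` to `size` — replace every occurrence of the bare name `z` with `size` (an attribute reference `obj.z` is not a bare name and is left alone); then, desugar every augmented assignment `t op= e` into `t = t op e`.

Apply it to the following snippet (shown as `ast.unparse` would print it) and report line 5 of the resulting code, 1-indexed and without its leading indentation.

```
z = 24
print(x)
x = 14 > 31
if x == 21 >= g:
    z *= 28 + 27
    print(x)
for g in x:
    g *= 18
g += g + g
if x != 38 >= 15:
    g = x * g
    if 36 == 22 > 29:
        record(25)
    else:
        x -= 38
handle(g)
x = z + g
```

size = size * (28 + 27)

Transformed code:
size = 24
print(x)
x = 14 > 31
if x == 21 >= g:
    size = size * (28 + 27)
    print(x)
for g in x:
    g = g * 18
g = g + (g + g)
if x != 38 >= 15:
    g = x * g
    if 36 == 22 > 29:
        record(25)
    else:
        x = x - 38
handle(g)
x = size + g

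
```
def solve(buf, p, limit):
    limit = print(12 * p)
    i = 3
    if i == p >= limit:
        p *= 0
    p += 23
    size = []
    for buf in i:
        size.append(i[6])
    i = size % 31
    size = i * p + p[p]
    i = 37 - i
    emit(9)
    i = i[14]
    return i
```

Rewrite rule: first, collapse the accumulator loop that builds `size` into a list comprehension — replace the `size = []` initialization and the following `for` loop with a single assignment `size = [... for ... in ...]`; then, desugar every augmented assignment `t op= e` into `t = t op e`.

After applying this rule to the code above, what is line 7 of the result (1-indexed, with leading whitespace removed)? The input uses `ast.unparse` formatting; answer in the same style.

size = [i[6] for buf in i]

Transformed code:
def solve(buf, p, limit):
    limit = print(12 * p)
    i = 3
    if i == p >= limit:
        p = p * 0
    p = p + 23
    size = [i[6] for buf in i]
    i = size % 31
    size = i * p + p[p]
    i = 37 - i
    emit(9)
    i = i[14]
    return i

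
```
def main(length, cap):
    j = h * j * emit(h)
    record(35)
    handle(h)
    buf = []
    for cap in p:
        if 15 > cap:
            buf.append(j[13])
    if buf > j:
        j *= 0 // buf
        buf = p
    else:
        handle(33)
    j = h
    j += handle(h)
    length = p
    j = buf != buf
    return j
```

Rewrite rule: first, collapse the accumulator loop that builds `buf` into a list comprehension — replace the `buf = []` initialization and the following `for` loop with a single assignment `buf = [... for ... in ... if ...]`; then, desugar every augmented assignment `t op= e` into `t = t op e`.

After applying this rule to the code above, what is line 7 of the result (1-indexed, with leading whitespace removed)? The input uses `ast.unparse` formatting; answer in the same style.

Transformed code:
def main(length, cap):
    j = h * j * emit(h)
    record(35)
    handle(h)
    buf = [j[13] for cap in p if 15 > cap]
    if buf > j:
        j = j * (0 // buf)
        buf = p
    else:
        handle(33)
    j = h
    j = j + handle(h)
    length = p
    j = buf != buf
    return j

j = j * (0 // buf)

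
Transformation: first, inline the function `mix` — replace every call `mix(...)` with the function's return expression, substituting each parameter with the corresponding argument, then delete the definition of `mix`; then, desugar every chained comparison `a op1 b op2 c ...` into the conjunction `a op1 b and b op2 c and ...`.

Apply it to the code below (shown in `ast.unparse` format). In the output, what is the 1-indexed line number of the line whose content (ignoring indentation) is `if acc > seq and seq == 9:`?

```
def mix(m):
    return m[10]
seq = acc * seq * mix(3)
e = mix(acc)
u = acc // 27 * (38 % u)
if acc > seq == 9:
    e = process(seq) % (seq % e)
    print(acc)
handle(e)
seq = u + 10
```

Transformed code:
seq = acc * seq * 3[10]
e = acc[10]
u = acc // 27 * (38 % u)
if acc > seq and seq == 9:
    e = process(seq) % (seq % e)
    print(acc)
handle(e)
seq = u + 10

4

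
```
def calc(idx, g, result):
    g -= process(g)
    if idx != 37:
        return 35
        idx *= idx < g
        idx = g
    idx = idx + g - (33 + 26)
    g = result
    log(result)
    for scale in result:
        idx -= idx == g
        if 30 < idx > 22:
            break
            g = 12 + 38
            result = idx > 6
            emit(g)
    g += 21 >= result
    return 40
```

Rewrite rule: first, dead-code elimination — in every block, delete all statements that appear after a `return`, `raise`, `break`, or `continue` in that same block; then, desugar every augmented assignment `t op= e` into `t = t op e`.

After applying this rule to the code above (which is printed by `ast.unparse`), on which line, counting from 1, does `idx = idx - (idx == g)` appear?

Transformed code:
def calc(idx, g, result):
    g = g - process(g)
    if idx != 37:
        return 35
    idx = idx + g - (33 + 26)
    g = result
    log(result)
    for scale in result:
        idx = idx - (idx == g)
        if 30 < idx > 22:
            break
    g = g + (21 >= result)
    return 40

9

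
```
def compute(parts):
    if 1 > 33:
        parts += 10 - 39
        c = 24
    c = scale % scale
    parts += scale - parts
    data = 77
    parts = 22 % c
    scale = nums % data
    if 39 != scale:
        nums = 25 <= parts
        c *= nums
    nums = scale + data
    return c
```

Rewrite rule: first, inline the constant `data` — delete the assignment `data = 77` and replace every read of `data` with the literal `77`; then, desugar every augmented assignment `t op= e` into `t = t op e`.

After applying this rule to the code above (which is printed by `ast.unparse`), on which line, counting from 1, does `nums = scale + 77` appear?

12

Transformed code:
def compute(parts):
    if 1 > 33:
        parts = parts + (10 - 39)
        c = 24
    c = scale % scale
    parts = parts + (scale - parts)
    parts = 22 % c
    scale = nums % 77
    if 39 != scale:
        nums = 25 <= parts
        c = c * nums
    nums = scale + 77
    return c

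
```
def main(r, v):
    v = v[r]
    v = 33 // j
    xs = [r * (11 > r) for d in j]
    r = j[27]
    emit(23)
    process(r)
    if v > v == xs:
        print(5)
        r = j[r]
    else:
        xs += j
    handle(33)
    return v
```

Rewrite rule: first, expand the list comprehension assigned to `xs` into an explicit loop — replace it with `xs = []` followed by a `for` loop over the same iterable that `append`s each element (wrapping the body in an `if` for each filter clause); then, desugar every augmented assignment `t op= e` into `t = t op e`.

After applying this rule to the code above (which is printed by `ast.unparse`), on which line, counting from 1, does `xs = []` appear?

4

Transformed code:
def main(r, v):
    v = v[r]
    v = 33 // j
    xs = []
    for d in j:
        xs.append(r * (11 > r))
    r = j[27]
    emit(23)
    process(r)
    if v > v == xs:
        print(5)
        r = j[r]
    else:
        xs = xs + j
    handle(33)
    return v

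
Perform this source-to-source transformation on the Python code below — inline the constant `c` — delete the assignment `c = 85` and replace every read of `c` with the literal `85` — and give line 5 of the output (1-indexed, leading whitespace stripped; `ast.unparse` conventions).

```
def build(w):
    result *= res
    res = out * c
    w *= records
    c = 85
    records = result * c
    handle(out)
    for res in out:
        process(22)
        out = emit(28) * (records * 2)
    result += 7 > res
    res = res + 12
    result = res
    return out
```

records = result * 85

Transformed code:
def build(w):
    result *= res
    res = out * 85
    w *= records
    records = result * 85
    handle(out)
    for res in out:
        process(22)
        out = emit(28) * (records * 2)
    result += 7 > res
    res = res + 12
    result = res
    return out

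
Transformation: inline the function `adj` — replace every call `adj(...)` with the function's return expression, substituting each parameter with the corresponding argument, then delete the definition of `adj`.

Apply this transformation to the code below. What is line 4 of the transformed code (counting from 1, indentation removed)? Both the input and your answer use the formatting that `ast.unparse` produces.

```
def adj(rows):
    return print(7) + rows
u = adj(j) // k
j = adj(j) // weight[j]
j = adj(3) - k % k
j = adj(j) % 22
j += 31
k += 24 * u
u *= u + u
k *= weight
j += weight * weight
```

j = (print(7) + j) % 22

Transformed code:
u = (print(7) + j) // k
j = (print(7) + j) // weight[j]
j = print(7) + 3 - k % k
j = (print(7) + j) % 22
j += 31
k += 24 * u
u *= u + u
k *= weight
j += weight * weight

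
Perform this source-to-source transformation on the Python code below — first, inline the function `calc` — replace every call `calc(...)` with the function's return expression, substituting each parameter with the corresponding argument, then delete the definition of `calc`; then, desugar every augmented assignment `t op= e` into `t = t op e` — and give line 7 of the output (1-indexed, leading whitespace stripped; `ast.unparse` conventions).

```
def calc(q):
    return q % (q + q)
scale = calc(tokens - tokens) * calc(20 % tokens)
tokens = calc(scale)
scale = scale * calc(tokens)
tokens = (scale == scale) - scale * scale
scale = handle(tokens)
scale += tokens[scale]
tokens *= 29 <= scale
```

Transformed code:
scale = (tokens - tokens) % (tokens - tokens + (tokens - tokens)) * (20 % tokens % (20 % tokens + 20 % tokens))
tokens = scale % (scale + scale)
scale = scale * (tokens % (tokens + tokens))
tokens = (scale == scale) - scale * scale
scale = handle(tokens)
scale = scale + tokens[scale]
tokens = tokens * (29 <= scale)

tokens = tokens * (29 <= scale)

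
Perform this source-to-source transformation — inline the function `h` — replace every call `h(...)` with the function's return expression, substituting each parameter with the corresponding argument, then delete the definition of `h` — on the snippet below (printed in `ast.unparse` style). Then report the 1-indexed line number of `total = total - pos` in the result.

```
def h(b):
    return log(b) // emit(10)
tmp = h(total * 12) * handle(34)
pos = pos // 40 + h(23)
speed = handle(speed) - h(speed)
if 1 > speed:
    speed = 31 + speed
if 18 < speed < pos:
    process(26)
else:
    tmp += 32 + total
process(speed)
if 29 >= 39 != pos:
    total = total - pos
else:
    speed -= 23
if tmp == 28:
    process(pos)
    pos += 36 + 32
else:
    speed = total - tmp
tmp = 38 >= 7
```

12

Transformed code:
tmp = log(total * 12) // emit(10) * handle(34)
pos = pos // 40 + log(23) // emit(10)
speed = handle(speed) - log(speed) // emit(10)
if 1 > speed:
    speed = 31 + speed
if 18 < speed < pos:
    process(26)
else:
    tmp += 32 + total
process(speed)
if 29 >= 39 != pos:
    total = total - pos
else:
    speed -= 23
if tmp == 28:
    process(pos)
    pos += 36 + 32
else:
    speed = total - tmp
tmp = 38 >= 7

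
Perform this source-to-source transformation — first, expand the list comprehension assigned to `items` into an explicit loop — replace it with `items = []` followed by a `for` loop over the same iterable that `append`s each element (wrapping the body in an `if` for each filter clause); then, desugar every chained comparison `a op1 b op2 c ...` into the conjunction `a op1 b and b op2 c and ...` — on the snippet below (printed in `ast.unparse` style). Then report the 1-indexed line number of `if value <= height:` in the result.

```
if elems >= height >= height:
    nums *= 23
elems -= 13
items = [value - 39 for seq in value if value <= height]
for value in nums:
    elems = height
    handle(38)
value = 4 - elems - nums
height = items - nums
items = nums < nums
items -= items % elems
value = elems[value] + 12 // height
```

6

Transformed code:
if elems >= height and height >= height:
    nums *= 23
elems -= 13
items = []
for seq in value:
    if value <= height:
        items.append(value - 39)
for value in nums:
    elems = height
    handle(38)
value = 4 - elems - nums
height = items - nums
items = nums < nums
items -= items % elems
value = elems[value] + 12 // height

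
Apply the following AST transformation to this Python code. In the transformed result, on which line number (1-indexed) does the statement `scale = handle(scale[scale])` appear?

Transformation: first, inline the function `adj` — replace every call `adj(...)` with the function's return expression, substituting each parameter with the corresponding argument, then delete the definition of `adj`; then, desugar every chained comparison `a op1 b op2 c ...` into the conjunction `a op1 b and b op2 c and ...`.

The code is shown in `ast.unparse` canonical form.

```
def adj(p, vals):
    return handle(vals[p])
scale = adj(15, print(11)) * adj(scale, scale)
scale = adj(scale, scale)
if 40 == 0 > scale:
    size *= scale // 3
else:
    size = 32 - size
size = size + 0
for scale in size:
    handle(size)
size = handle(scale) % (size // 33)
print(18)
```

Transformed code:
scale = handle(print(11)[15]) * handle(scale[scale])
scale = handle(scale[scale])
if 40 == 0 and 0 > scale:
    size *= scale // 3
else:
    size = 32 - size
size = size + 0
for scale in size:
    handle(size)
size = handle(scale) % (size // 33)
print(18)

2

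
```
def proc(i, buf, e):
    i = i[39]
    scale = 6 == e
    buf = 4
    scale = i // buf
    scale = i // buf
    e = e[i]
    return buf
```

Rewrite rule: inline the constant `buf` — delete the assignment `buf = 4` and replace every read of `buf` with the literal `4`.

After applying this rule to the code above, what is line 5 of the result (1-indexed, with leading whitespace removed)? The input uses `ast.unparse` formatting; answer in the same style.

Transformed code:
def proc(i, buf, e):
    i = i[39]
    scale = 6 == e
    scale = i // 4
    scale = i // 4
    e = e[i]
    return 4

scale = i // 4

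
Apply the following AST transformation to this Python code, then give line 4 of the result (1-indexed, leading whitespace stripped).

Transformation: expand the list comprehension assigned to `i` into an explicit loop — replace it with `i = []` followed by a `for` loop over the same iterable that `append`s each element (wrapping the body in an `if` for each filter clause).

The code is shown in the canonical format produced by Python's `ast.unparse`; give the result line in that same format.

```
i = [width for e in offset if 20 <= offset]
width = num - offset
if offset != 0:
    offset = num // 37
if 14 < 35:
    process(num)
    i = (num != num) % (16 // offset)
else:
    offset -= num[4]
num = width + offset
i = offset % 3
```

i.append(width)

Transformed code:
i = []
for e in offset:
    if 20 <= offset:
        i.append(width)
width = num - offset
if offset != 0:
    offset = num // 37
if 14 < 35:
    process(num)
    i = (num != num) % (16 // offset)
else:
    offset -= num[4]
num = width + offset
i = offset % 3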